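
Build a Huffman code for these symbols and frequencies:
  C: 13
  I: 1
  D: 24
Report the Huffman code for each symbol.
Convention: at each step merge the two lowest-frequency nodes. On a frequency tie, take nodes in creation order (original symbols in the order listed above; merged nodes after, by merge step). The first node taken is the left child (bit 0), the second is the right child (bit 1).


Huffman tree construction:
Step 1: Merge I(1) + C(13) = 14
Step 2: Merge (I+C)(14) + D(24) = 38
Read each symbol's code off the tree from the root (left child = 0, right child = 1).

Codes:
  C: 01 (length 2)
  I: 00 (length 2)
  D: 1 (length 1)
Average code length: 52/38 = 1.3684 bits/symbol


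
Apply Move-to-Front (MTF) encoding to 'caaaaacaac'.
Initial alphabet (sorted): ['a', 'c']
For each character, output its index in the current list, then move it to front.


MTF encoding:
'c': index 1 in ['a', 'c'] -> ['c', 'a']
'a': index 1 in ['c', 'a'] -> ['a', 'c']
'a': index 0 in ['a', 'c'] -> ['a', 'c']
'a': index 0 in ['a', 'c'] -> ['a', 'c']
'a': index 0 in ['a', 'c'] -> ['a', 'c']
'a': index 0 in ['a', 'c'] -> ['a', 'c']
'c': index 1 in ['a', 'c'] -> ['c', 'a']
'a': index 1 in ['c', 'a'] -> ['a', 'c']
'a': index 0 in ['a', 'c'] -> ['a', 'c']
'c': index 1 in ['a', 'c'] -> ['c', 'a']


Output: [1, 1, 0, 0, 0, 0, 1, 1, 0, 1]


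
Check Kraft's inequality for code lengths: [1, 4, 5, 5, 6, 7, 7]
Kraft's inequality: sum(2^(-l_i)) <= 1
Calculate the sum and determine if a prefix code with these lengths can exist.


Sum = 2^(-1) + 2^(-4) + 2^(-5) + 2^(-5) + 2^(-6) + 2^(-7) + 2^(-7)
    = 0.5 + 0.0625 + 0.03125 + 0.03125 + 0.015625 + 0.0078125 + 0.0078125
    = 84/128 = 0.65625
Since 0.65625 <= 1, Kraft's inequality IS satisfied.
A prefix code with these lengths CAN exist.

Kraft sum = 0.65625. Satisfied.


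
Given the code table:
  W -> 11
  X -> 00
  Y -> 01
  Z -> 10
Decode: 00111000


Decoding:
00 -> X
11 -> W
10 -> Z
00 -> X


Result: XWZX


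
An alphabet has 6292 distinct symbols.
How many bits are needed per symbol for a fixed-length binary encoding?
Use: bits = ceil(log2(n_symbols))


log2(6292) = 12.6193
Bracket: 2^12 = 4096 < 6292 <= 2^13 = 8192
So ceil(log2(6292)) = 13

bits = ceil(log2(6292)) = ceil(12.6193) = 13 bits


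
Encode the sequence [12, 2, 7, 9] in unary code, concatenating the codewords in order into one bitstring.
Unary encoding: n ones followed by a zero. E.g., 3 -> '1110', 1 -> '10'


Encode each number as n ones followed by a terminating 0:
  12 -> 1111111111110 (13 bits)
  2 -> 110 (3 bits)
  7 -> 11111110 (8 bits)
  9 -> 1111111110 (10 bits)
Total length = 13 + 3 + 8 + 10 = 34 bits.

Unary([12, 2, 7, 9]) = 1111111111110110111111101111111110 (34 bits)


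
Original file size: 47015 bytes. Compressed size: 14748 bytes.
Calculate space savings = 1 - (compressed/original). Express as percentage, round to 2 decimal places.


ratio = compressed/original = 14748/47015 = 0.313687
savings = 1 - ratio = 1 - 0.313687 = 0.686313
as a percentage: 0.686313 * 100 = 68.63%

Space savings = 1 - 14748/47015 = 68.63%


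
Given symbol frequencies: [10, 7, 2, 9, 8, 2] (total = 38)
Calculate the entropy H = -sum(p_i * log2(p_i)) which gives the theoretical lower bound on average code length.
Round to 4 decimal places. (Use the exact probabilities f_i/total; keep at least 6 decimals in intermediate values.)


Per-symbol terms -p_i * log2(p_i) with p_i = f_i/38:
  p = 10/38 = 0.263158: log2(p) = -1.925999, -p*log2(p) = 0.506842
  p = 7/38 = 0.184211: log2(p) = -2.440573, -p*log2(p) = 0.449579
  p = 2/38 = 0.052632: log2(p) = -4.247928, -p*log2(p) = 0.223575
  p = 9/38 = 0.236842: log2(p) = -2.078003, -p*log2(p) = 0.492158
  p = 8/38 = 0.210526: log2(p) = -2.247928, -p*log2(p) = 0.473248
  p = 2/38 = 0.052632: log2(p) = -4.247928, -p*log2(p) = 0.223575
H = 0.506842 + 0.449579 + 0.223575 + 0.492158 + 0.473248 + 0.223575 = 2.368977

H = 2.369 bits/symbol


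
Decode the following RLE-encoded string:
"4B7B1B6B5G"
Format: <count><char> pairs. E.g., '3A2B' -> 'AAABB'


Expanding each <count><char> pair:
  4B -> 'BBBB'
  7B -> 'BBBBBBB'
  1B -> 'B'
  6B -> 'BBBBBB'
  5G -> 'GGGGG'

Decoded = BBBBBBBBBBBBBBBBBBGGGGG


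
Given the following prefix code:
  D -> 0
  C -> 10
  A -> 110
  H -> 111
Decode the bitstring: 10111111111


Decoding step by step:
Bits 10 -> C
Bits 111 -> H
Bits 111 -> H
Bits 111 -> H


Decoded message: CHHH


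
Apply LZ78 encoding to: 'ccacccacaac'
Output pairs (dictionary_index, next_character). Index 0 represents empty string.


LZ78 encoding steps:
Dictionary: {0: ''}
Step 1: w='' (idx 0), next='c' -> output (0, 'c'), add 'c' as idx 1
Step 2: w='c' (idx 1), next='a' -> output (1, 'a'), add 'ca' as idx 2
Step 3: w='c' (idx 1), next='c' -> output (1, 'c'), add 'cc' as idx 3
Step 4: w='ca' (idx 2), next='c' -> output (2, 'c'), add 'cac' as idx 4
Step 5: w='' (idx 0), next='a' -> output (0, 'a'), add 'a' as idx 5
Step 6: w='a' (idx 5), next='c' -> output (5, 'c'), add 'ac' as idx 6


Encoded: [(0, 'c'), (1, 'a'), (1, 'c'), (2, 'c'), (0, 'a'), (5, 'c')]


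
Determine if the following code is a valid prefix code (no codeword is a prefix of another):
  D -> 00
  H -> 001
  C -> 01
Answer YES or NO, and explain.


Checking each pair (does one codeword prefix another?):
  D='00' vs H='001': prefix -- VIOLATION

NO -- this is NOT a valid prefix code. D (00) is a prefix of H (001).


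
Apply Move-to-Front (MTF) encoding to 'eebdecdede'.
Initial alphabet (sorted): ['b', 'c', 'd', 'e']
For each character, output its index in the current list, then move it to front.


MTF encoding:
'e': index 3 in ['b', 'c', 'd', 'e'] -> ['e', 'b', 'c', 'd']
'e': index 0 in ['e', 'b', 'c', 'd'] -> ['e', 'b', 'c', 'd']
'b': index 1 in ['e', 'b', 'c', 'd'] -> ['b', 'e', 'c', 'd']
'd': index 3 in ['b', 'e', 'c', 'd'] -> ['d', 'b', 'e', 'c']
'e': index 2 in ['d', 'b', 'e', 'c'] -> ['e', 'd', 'b', 'c']
'c': index 3 in ['e', 'd', 'b', 'c'] -> ['c', 'e', 'd', 'b']
'd': index 2 in ['c', 'e', 'd', 'b'] -> ['d', 'c', 'e', 'b']
'e': index 2 in ['d', 'c', 'e', 'b'] -> ['e', 'd', 'c', 'b']
'd': index 1 in ['e', 'd', 'c', 'b'] -> ['d', 'e', 'c', 'b']
'e': index 1 in ['d', 'e', 'c', 'b'] -> ['e', 'd', 'c', 'b']


Output: [3, 0, 1, 3, 2, 3, 2, 2, 1, 1]


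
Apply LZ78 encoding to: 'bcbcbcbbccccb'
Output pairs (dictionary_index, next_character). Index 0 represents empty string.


LZ78 encoding steps:
Dictionary: {0: ''}
Step 1: w='' (idx 0), next='b' -> output (0, 'b'), add 'b' as idx 1
Step 2: w='' (idx 0), next='c' -> output (0, 'c'), add 'c' as idx 2
Step 3: w='b' (idx 1), next='c' -> output (1, 'c'), add 'bc' as idx 3
Step 4: w='bc' (idx 3), next='b' -> output (3, 'b'), add 'bcb' as idx 4
Step 5: w='bc' (idx 3), next='c' -> output (3, 'c'), add 'bcc' as idx 5
Step 6: w='c' (idx 2), next='c' -> output (2, 'c'), add 'cc' as idx 6
Step 7: w='b' (idx 1), end of input -> output (1, '')


Encoded: [(0, 'b'), (0, 'c'), (1, 'c'), (3, 'b'), (3, 'c'), (2, 'c'), (1, '')]


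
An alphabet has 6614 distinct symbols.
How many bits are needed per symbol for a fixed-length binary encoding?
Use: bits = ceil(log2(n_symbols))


log2(6614) = 12.6913
Bracket: 2^12 = 4096 < 6614 <= 2^13 = 8192
So ceil(log2(6614)) = 13

bits = ceil(log2(6614)) = ceil(12.6913) = 13 bits


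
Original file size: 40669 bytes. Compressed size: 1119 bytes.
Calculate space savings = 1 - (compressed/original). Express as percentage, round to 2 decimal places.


ratio = compressed/original = 1119/40669 = 0.027515
savings = 1 - ratio = 1 - 0.027515 = 0.972485
as a percentage: 0.972485 * 100 = 97.25%

Space savings = 1 - 1119/40669 = 97.25%


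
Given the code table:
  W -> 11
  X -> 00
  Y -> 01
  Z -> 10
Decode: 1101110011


Decoding:
11 -> W
01 -> Y
11 -> W
00 -> X
11 -> W


Result: WYWXW


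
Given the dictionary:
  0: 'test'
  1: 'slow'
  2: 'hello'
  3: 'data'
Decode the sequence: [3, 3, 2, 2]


Look up each index in the dictionary:
  3 -> 'data'
  3 -> 'data'
  2 -> 'hello'
  2 -> 'hello'

Decoded: "data data hello hello"


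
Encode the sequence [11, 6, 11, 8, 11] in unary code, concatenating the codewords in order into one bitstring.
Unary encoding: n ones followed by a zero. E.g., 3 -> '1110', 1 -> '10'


Encode each number as n ones followed by a terminating 0:
  11 -> 111111111110 (12 bits)
  6 -> 1111110 (7 bits)
  11 -> 111111111110 (12 bits)
  8 -> 111111110 (9 bits)
  11 -> 111111111110 (12 bits)
Total length = 12 + 7 + 12 + 9 + 12 = 52 bits.

Unary([11, 6, 11, 8, 11]) = 1111111111101111110111111111110111111110111111111110 (52 bits)


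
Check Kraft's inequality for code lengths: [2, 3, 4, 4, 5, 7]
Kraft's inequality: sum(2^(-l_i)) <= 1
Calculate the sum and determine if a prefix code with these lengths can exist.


Sum = 2^(-2) + 2^(-3) + 2^(-4) + 2^(-4) + 2^(-5) + 2^(-7)
    = 0.25 + 0.125 + 0.0625 + 0.0625 + 0.03125 + 0.0078125
    = 69/128 = 0.5390625
Since 0.5390625 <= 1, Kraft's inequality IS satisfied.
A prefix code with these lengths CAN exist.

Kraft sum = 0.5390625. Satisfied.


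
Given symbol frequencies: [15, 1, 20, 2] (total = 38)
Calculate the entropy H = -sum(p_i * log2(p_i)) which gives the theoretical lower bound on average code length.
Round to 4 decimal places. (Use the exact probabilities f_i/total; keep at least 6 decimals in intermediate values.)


Per-symbol terms -p_i * log2(p_i) with p_i = f_i/38:
  p = 15/38 = 0.394737: log2(p) = -1.341037, -p*log2(p) = 0.529357
  p = 1/38 = 0.026316: log2(p) = -5.247928, -p*log2(p) = 0.138103
  p = 20/38 = 0.526316: log2(p) = -0.925999, -p*log2(p) = 0.487368
  p = 2/38 = 0.052632: log2(p) = -4.247928, -p*log2(p) = 0.223575
H = 0.529357 + 0.138103 + 0.487368 + 0.223575 = 1.378403

H = 1.3784 bits/symbol


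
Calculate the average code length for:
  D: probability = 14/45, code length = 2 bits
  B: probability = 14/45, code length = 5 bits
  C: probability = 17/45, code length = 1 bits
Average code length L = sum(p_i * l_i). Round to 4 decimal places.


Weighted contributions p_i * l_i:
  D: (14/45) * 2 = 28/45
  B: (14/45) * 5 = 70/45
  C: (17/45) * 1 = 17/45
Sum = (28 + 70 + 17)/45 = 115/45

L = 115/45 = 2.5556 bits/symbol


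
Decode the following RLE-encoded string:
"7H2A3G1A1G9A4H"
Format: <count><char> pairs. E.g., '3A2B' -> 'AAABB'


Expanding each <count><char> pair:
  7H -> 'HHHHHHH'
  2A -> 'AA'
  3G -> 'GGG'
  1A -> 'A'
  1G -> 'G'
  9A -> 'AAAAAAAAA'
  4H -> 'HHHH'

Decoded = HHHHHHHAAGGGAGAAAAAAAAAHHHH


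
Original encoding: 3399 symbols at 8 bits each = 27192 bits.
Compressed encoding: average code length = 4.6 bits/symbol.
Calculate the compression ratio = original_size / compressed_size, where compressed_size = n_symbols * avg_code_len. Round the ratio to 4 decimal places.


original_size = n_symbols * orig_bits = 3399 * 8 = 27192 bits
compressed_size = n_symbols * avg_code_len = 3399 * 4.6 = 15635.4 bits
ratio = original_size / compressed_size = 27192 / 15635.4 = 1.7391

Compression ratio = 1.7391


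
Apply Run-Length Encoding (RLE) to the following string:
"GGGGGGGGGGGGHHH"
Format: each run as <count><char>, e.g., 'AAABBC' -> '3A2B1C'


Scanning runs left to right:
  i=0: run of 'G' x 12 -> '12G'
  i=12: run of 'H' x 3 -> '3H'

RLE = 12G3H


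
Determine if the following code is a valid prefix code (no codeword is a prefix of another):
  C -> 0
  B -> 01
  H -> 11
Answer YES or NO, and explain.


Checking each pair (does one codeword prefix another?):
  C='0' vs B='01': prefix -- VIOLATION

NO -- this is NOT a valid prefix code. C (0) is a prefix of B (01).


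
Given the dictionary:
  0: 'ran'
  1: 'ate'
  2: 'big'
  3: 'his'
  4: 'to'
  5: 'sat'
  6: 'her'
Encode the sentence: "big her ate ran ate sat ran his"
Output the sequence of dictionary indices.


Look up each word in the dictionary:
  'big' -> 2
  'her' -> 6
  'ate' -> 1
  'ran' -> 0
  'ate' -> 1
  'sat' -> 5
  'ran' -> 0
  'his' -> 3

Encoded: [2, 6, 1, 0, 1, 5, 0, 3]


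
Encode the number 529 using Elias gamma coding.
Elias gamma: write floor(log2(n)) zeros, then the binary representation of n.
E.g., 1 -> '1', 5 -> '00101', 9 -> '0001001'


num_bits = floor(log2(529)) + 1 = 10
leading_zeros = num_bits - 1 = 9
binary(529) = 1000010001

Elias gamma(529) = '000000000' + '1000010001' = 0000000001000010001 (19 bits)


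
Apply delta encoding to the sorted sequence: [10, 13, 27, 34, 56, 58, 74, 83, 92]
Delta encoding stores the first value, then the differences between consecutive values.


First value: 10
Deltas:
  13 - 10 = 3
  27 - 13 = 14
  34 - 27 = 7
  56 - 34 = 22
  58 - 56 = 2
  74 - 58 = 16
  83 - 74 = 9
  92 - 83 = 9


Delta encoded: [10, 3, 14, 7, 22, 2, 16, 9, 9]


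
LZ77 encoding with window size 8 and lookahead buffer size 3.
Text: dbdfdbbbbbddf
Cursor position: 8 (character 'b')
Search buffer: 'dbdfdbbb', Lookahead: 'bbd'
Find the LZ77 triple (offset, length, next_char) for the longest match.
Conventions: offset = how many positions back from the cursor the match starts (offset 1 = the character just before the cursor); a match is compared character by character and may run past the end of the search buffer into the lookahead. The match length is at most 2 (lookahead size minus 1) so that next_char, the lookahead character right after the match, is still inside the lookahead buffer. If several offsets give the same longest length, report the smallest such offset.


Try each offset into the search buffer:
  offset=1 (pos 7, char 'b'): match length 2
  offset=2 (pos 6, char 'b'): match length 2
  offset=3 (pos 5, char 'b'): match length 2
  offset=4 (pos 4, char 'd'): match length 0
  offset=5 (pos 3, char 'f'): match length 0
  offset=6 (pos 2, char 'd'): match length 0
  offset=7 (pos 1, char 'b'): match length 1
  offset=8 (pos 0, char 'd'): match length 0
Longest match has length 2, found at offsets 1, 2, 3; take the smallest, offset 1.
next_char = character at position 8 + 2 = 10 -> 'd'

Best match: offset=1, length=2 (matching 'bb' starting at position 7)
LZ77 triple: (1, 2, 'd')


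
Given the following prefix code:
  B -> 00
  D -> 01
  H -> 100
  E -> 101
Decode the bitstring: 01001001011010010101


Decoding step by step:
Bits 01 -> D
Bits 00 -> B
Bits 100 -> H
Bits 101 -> E
Bits 101 -> E
Bits 00 -> B
Bits 101 -> E
Bits 01 -> D


Decoded message: DBHEEBED


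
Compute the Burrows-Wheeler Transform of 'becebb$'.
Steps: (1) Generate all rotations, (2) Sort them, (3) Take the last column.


Rotations (sorted):
  0: $becebb -> last char: b
  1: b$beceb -> last char: b
  2: bb$bece -> last char: e
  3: becebb$ -> last char: $
  4: cebb$be -> last char: e
  5: ebb$bec -> last char: c
  6: ecebb$b -> last char: b


BWT = bbe$ecb


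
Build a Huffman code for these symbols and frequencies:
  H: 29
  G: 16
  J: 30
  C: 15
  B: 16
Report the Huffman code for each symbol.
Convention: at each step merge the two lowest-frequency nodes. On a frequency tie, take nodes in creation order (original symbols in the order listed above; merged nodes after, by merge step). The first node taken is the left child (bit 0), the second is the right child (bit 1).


Huffman tree construction:
Step 1: Merge C(15) + G(16) = 31
Step 2: Merge B(16) + H(29) = 45
Step 3: Merge J(30) + (C+G)(31) = 61
Step 4: Merge (B+H)(45) + (J+(C+G))(61) = 106
Read each symbol's code off the tree from the root (left child = 0, right child = 1).

Codes:
  H: 01 (length 2)
  G: 111 (length 3)
  J: 10 (length 2)
  C: 110 (length 3)
  B: 00 (length 2)
Average code length: 243/106 = 2.2925 bits/symbol


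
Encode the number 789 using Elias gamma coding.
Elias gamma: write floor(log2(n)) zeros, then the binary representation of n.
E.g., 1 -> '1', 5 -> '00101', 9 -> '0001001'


num_bits = floor(log2(789)) + 1 = 10
leading_zeros = num_bits - 1 = 9
binary(789) = 1100010101

Elias gamma(789) = '000000000' + '1100010101' = 0000000001100010101 (19 bits)


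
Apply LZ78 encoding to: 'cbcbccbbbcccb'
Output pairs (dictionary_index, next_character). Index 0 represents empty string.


LZ78 encoding steps:
Dictionary: {0: ''}
Step 1: w='' (idx 0), next='c' -> output (0, 'c'), add 'c' as idx 1
Step 2: w='' (idx 0), next='b' -> output (0, 'b'), add 'b' as idx 2
Step 3: w='c' (idx 1), next='b' -> output (1, 'b'), add 'cb' as idx 3
Step 4: w='c' (idx 1), next='c' -> output (1, 'c'), add 'cc' as idx 4
Step 5: w='b' (idx 2), next='b' -> output (2, 'b'), add 'bb' as idx 5
Step 6: w='b' (idx 2), next='c' -> output (2, 'c'), add 'bc' as idx 6
Step 7: w='cc' (idx 4), next='b' -> output (4, 'b'), add 'ccb' as idx 7


Encoded: [(0, 'c'), (0, 'b'), (1, 'b'), (1, 'c'), (2, 'b'), (2, 'c'), (4, 'b')]


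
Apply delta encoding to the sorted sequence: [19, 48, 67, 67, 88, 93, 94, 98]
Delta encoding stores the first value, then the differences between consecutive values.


First value: 19
Deltas:
  48 - 19 = 29
  67 - 48 = 19
  67 - 67 = 0
  88 - 67 = 21
  93 - 88 = 5
  94 - 93 = 1
  98 - 94 = 4


Delta encoded: [19, 29, 19, 0, 21, 5, 1, 4]


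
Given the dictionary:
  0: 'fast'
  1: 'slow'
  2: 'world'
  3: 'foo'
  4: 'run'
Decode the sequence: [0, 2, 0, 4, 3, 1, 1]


Look up each index in the dictionary:
  0 -> 'fast'
  2 -> 'world'
  0 -> 'fast'
  4 -> 'run'
  3 -> 'foo'
  1 -> 'slow'
  1 -> 'slow'

Decoded: "fast world fast run foo slow slow"


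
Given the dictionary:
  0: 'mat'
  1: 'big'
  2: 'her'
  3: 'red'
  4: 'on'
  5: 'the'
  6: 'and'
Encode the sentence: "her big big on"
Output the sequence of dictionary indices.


Look up each word in the dictionary:
  'her' -> 2
  'big' -> 1
  'big' -> 1
  'on' -> 4

Encoded: [2, 1, 1, 4]


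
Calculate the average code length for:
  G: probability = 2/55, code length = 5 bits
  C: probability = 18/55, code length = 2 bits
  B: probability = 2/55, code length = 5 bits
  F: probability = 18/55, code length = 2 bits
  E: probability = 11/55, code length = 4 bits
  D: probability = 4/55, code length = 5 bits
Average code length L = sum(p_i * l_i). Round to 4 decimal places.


Weighted contributions p_i * l_i:
  G: (2/55) * 5 = 10/55
  C: (18/55) * 2 = 36/55
  B: (2/55) * 5 = 10/55
  F: (18/55) * 2 = 36/55
  E: (11/55) * 4 = 44/55
  D: (4/55) * 5 = 20/55
Sum = (10 + 36 + 10 + 36 + 44 + 20)/55 = 156/55

L = 156/55 = 2.8364 bits/symbol


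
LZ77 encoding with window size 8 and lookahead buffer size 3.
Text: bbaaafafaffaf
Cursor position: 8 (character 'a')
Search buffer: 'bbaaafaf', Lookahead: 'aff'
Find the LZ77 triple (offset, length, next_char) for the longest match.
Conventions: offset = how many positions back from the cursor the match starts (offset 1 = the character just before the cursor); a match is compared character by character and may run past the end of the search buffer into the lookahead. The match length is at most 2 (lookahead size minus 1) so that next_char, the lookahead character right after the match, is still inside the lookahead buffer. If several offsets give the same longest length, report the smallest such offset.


Try each offset into the search buffer:
  offset=1 (pos 7, char 'f'): match length 0
  offset=2 (pos 6, char 'a'): match length 2
  offset=3 (pos 5, char 'f'): match length 0
  offset=4 (pos 4, char 'a'): match length 2
  offset=5 (pos 3, char 'a'): match length 1
  offset=6 (pos 2, char 'a'): match length 1
  offset=7 (pos 1, char 'b'): match length 0
  offset=8 (pos 0, char 'b'): match length 0
Longest match has length 2, found at offsets 2, 4; take the smallest, offset 2.
next_char = character at position 8 + 2 = 10 -> 'f'

Best match: offset=2, length=2 (matching 'af' starting at position 6)
LZ77 triple: (2, 2, 'f')


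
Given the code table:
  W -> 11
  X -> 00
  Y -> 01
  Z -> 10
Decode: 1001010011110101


Decoding:
10 -> Z
01 -> Y
01 -> Y
00 -> X
11 -> W
11 -> W
01 -> Y
01 -> Y


Result: ZYYXWWYY


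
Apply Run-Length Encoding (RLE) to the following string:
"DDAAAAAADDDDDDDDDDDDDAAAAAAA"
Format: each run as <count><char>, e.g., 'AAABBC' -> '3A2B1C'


Scanning runs left to right:
  i=0: run of 'D' x 2 -> '2D'
  i=2: run of 'A' x 6 -> '6A'
  i=8: run of 'D' x 13 -> '13D'
  i=21: run of 'A' x 7 -> '7A'

RLE = 2D6A13D7A


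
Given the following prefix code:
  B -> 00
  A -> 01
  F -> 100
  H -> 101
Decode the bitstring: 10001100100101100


Decoding step by step:
Bits 100 -> F
Bits 01 -> A
Bits 100 -> F
Bits 100 -> F
Bits 101 -> H
Bits 100 -> F


Decoded message: FAFFHF


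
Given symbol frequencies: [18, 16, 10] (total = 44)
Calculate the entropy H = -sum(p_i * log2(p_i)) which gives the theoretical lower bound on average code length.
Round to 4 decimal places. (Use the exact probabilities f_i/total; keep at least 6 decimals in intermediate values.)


Per-symbol terms -p_i * log2(p_i) with p_i = f_i/44:
  p = 18/44 = 0.409091: log2(p) = -1.289507, -p*log2(p) = 0.527525
  p = 16/44 = 0.363636: log2(p) = -1.459432, -p*log2(p) = 0.530702
  p = 10/44 = 0.227273: log2(p) = -2.137504, -p*log2(p) = 0.485796
H = 0.527525 + 0.530702 + 0.485796 = 1.544023

H = 1.544 bits/symbol


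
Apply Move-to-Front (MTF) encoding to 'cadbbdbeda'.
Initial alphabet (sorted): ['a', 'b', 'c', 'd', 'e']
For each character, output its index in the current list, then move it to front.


MTF encoding:
'c': index 2 in ['a', 'b', 'c', 'd', 'e'] -> ['c', 'a', 'b', 'd', 'e']
'a': index 1 in ['c', 'a', 'b', 'd', 'e'] -> ['a', 'c', 'b', 'd', 'e']
'd': index 3 in ['a', 'c', 'b', 'd', 'e'] -> ['d', 'a', 'c', 'b', 'e']
'b': index 3 in ['d', 'a', 'c', 'b', 'e'] -> ['b', 'd', 'a', 'c', 'e']
'b': index 0 in ['b', 'd', 'a', 'c', 'e'] -> ['b', 'd', 'a', 'c', 'e']
'd': index 1 in ['b', 'd', 'a', 'c', 'e'] -> ['d', 'b', 'a', 'c', 'e']
'b': index 1 in ['d', 'b', 'a', 'c', 'e'] -> ['b', 'd', 'a', 'c', 'e']
'e': index 4 in ['b', 'd', 'a', 'c', 'e'] -> ['e', 'b', 'd', 'a', 'c']
'd': index 2 in ['e', 'b', 'd', 'a', 'c'] -> ['d', 'e', 'b', 'a', 'c']
'a': index 3 in ['d', 'e', 'b', 'a', 'c'] -> ['a', 'd', 'e', 'b', 'c']


Output: [2, 1, 3, 3, 0, 1, 1, 4, 2, 3]


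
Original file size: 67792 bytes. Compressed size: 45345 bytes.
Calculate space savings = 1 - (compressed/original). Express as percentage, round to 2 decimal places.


ratio = compressed/original = 45345/67792 = 0.668884
savings = 1 - ratio = 1 - 0.668884 = 0.331116
as a percentage: 0.331116 * 100 = 33.11%

Space savings = 1 - 45345/67792 = 33.11%


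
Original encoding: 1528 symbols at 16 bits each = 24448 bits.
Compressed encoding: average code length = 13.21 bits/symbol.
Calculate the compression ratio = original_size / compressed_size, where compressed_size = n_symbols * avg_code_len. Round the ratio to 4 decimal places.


original_size = n_symbols * orig_bits = 1528 * 16 = 24448 bits
compressed_size = n_symbols * avg_code_len = 1528 * 13.21 = 20184.88 bits
ratio = original_size / compressed_size = 24448 / 20184.88 = 1.2112

Compression ratio = 1.2112


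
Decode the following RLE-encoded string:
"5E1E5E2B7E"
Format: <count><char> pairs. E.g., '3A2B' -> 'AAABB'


Expanding each <count><char> pair:
  5E -> 'EEEEE'
  1E -> 'E'
  5E -> 'EEEEE'
  2B -> 'BB'
  7E -> 'EEEEEEE'

Decoded = EEEEEEEEEEEBBEEEEEEE


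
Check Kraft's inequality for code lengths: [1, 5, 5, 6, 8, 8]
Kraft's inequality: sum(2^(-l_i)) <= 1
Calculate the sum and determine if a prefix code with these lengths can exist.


Sum = 2^(-1) + 2^(-5) + 2^(-5) + 2^(-6) + 2^(-8) + 2^(-8)
    = 0.5 + 0.03125 + 0.03125 + 0.015625 + 0.00390625 + 0.00390625
    = 150/256 = 0.5859375
Since 0.5859375 <= 1, Kraft's inequality IS satisfied.
A prefix code with these lengths CAN exist.

Kraft sum = 0.5859375. Satisfied.


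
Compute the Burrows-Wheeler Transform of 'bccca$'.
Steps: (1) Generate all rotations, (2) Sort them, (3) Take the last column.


Rotations (sorted):
  0: $bccca -> last char: a
  1: a$bccc -> last char: c
  2: bccca$ -> last char: $
  3: ca$bcc -> last char: c
  4: cca$bc -> last char: c
  5: ccca$b -> last char: b


BWT = ac$ccb


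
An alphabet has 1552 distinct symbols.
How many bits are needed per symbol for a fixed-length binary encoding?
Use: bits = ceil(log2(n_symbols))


log2(1552) = 10.5999
Bracket: 2^10 = 1024 < 1552 <= 2^11 = 2048
So ceil(log2(1552)) = 11

bits = ceil(log2(1552)) = ceil(10.5999) = 11 bits


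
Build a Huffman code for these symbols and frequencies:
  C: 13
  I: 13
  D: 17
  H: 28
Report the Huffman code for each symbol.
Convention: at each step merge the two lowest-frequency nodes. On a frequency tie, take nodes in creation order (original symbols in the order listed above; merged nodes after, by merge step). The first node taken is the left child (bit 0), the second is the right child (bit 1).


Huffman tree construction:
Step 1: Merge C(13) + I(13) = 26
Step 2: Merge D(17) + (C+I)(26) = 43
Step 3: Merge H(28) + (D+(C+I))(43) = 71
Read each symbol's code off the tree from the root (left child = 0, right child = 1).

Codes:
  C: 110 (length 3)
  I: 111 (length 3)
  D: 10 (length 2)
  H: 0 (length 1)
Average code length: 140/71 = 1.9718 bits/symbol


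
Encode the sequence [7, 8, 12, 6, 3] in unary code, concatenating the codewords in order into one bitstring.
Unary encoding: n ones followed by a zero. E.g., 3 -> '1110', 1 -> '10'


Encode each number as n ones followed by a terminating 0:
  7 -> 11111110 (8 bits)
  8 -> 111111110 (9 bits)
  12 -> 1111111111110 (13 bits)
  6 -> 1111110 (7 bits)
  3 -> 1110 (4 bits)
Total length = 8 + 9 + 13 + 7 + 4 = 41 bits.

Unary([7, 8, 12, 6, 3]) = 11111110111111110111111111111011111101110 (41 bits)


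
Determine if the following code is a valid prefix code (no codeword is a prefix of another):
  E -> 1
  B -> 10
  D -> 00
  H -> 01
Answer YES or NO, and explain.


Checking each pair (does one codeword prefix another?):
  E='1' vs B='10': prefix -- VIOLATION

NO -- this is NOT a valid prefix code. E (1) is a prefix of B (10).


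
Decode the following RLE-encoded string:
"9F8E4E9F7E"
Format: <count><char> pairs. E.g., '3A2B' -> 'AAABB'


Expanding each <count><char> pair:
  9F -> 'FFFFFFFFF'
  8E -> 'EEEEEEEE'
  4E -> 'EEEE'
  9F -> 'FFFFFFFFF'
  7E -> 'EEEEEEE'

Decoded = FFFFFFFFFEEEEEEEEEEEEFFFFFFFFFEEEEEEE


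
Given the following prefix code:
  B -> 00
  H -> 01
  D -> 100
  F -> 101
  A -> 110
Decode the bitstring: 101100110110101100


Decoding step by step:
Bits 101 -> F
Bits 100 -> D
Bits 110 -> A
Bits 110 -> A
Bits 101 -> F
Bits 100 -> D


Decoded message: FDAAFD


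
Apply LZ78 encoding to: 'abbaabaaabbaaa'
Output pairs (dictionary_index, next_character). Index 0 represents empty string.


LZ78 encoding steps:
Dictionary: {0: ''}
Step 1: w='' (idx 0), next='a' -> output (0, 'a'), add 'a' as idx 1
Step 2: w='' (idx 0), next='b' -> output (0, 'b'), add 'b' as idx 2
Step 3: w='b' (idx 2), next='a' -> output (2, 'a'), add 'ba' as idx 3
Step 4: w='a' (idx 1), next='b' -> output (1, 'b'), add 'ab' as idx 4
Step 5: w='a' (idx 1), next='a' -> output (1, 'a'), add 'aa' as idx 5
Step 6: w='ab' (idx 4), next='b' -> output (4, 'b'), add 'abb' as idx 6
Step 7: w='aa' (idx 5), next='a' -> output (5, 'a'), add 'aaa' as idx 7


Encoded: [(0, 'a'), (0, 'b'), (2, 'a'), (1, 'b'), (1, 'a'), (4, 'b'), (5, 'a')]


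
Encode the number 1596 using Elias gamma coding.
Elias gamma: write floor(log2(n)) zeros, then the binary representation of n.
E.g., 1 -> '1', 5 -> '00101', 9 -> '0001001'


num_bits = floor(log2(1596)) + 1 = 11
leading_zeros = num_bits - 1 = 10
binary(1596) = 11000111100

Elias gamma(1596) = '0000000000' + '11000111100' = 000000000011000111100 (21 bits)


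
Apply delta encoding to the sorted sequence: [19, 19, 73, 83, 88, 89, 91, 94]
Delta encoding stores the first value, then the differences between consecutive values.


First value: 19
Deltas:
  19 - 19 = 0
  73 - 19 = 54
  83 - 73 = 10
  88 - 83 = 5
  89 - 88 = 1
  91 - 89 = 2
  94 - 91 = 3


Delta encoded: [19, 0, 54, 10, 5, 1, 2, 3]


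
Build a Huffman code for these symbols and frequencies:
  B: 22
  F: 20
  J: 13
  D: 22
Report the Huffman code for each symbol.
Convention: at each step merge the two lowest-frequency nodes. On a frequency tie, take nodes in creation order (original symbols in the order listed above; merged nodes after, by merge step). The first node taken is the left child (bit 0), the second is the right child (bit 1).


Huffman tree construction:
Step 1: Merge J(13) + F(20) = 33
Step 2: Merge B(22) + D(22) = 44
Step 3: Merge (J+F)(33) + (B+D)(44) = 77
Read each symbol's code off the tree from the root (left child = 0, right child = 1).

Codes:
  B: 10 (length 2)
  F: 01 (length 2)
  J: 00 (length 2)
  D: 11 (length 2)
Average code length: 154/77 = 2.0000 bits/symbol


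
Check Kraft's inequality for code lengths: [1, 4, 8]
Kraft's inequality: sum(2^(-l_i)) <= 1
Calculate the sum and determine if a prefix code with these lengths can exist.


Sum = 2^(-1) + 2^(-4) + 2^(-8)
    = 0.5 + 0.0625 + 0.00390625
    = 145/256 = 0.56640625
Since 0.56640625 <= 1, Kraft's inequality IS satisfied.
A prefix code with these lengths CAN exist.

Kraft sum = 0.56640625. Satisfied.


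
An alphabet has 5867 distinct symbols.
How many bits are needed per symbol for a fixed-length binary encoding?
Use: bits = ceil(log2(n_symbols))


log2(5867) = 12.5184
Bracket: 2^12 = 4096 < 5867 <= 2^13 = 8192
So ceil(log2(5867)) = 13

bits = ceil(log2(5867)) = ceil(12.5184) = 13 bits


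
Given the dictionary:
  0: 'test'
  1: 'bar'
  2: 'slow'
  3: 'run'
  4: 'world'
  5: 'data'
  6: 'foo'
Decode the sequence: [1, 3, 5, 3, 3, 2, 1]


Look up each index in the dictionary:
  1 -> 'bar'
  3 -> 'run'
  5 -> 'data'
  3 -> 'run'
  3 -> 'run'
  2 -> 'slow'
  1 -> 'bar'

Decoded: "bar run data run run slow bar"


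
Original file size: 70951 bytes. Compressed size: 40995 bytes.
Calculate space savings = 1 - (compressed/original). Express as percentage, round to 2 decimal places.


ratio = compressed/original = 40995/70951 = 0.577793
savings = 1 - ratio = 1 - 0.577793 = 0.422207
as a percentage: 0.422207 * 100 = 42.22%

Space savings = 1 - 40995/70951 = 42.22%


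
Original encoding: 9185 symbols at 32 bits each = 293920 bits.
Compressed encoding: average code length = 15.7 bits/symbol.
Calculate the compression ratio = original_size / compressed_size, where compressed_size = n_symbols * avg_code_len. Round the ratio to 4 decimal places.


original_size = n_symbols * orig_bits = 9185 * 32 = 293920 bits
compressed_size = n_symbols * avg_code_len = 9185 * 15.7 = 144204.5 bits
ratio = original_size / compressed_size = 293920 / 144204.5 = 2.0382

Compression ratio = 2.0382


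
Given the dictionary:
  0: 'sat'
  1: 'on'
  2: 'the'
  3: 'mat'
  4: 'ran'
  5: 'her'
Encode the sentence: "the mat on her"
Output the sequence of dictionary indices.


Look up each word in the dictionary:
  'the' -> 2
  'mat' -> 3
  'on' -> 1
  'her' -> 5

Encoded: [2, 3, 1, 5]


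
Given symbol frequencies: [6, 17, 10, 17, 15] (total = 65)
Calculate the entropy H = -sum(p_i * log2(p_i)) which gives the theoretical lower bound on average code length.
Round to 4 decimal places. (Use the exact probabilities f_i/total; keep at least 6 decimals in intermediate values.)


Per-symbol terms -p_i * log2(p_i) with p_i = f_i/65:
  p = 6/65 = 0.092308: log2(p) = -3.437405, -p*log2(p) = 0.317299
  p = 17/65 = 0.261538: log2(p) = -1.934905, -p*log2(p) = 0.506052
  p = 10/65 = 0.153846: log2(p) = -2.700440, -p*log2(p) = 0.415452
  p = 17/65 = 0.261538: log2(p) = -1.934905, -p*log2(p) = 0.506052
  p = 15/65 = 0.230769: log2(p) = -2.115477, -p*log2(p) = 0.488187
H = 0.317299 + 0.506052 + 0.415452 + 0.506052 + 0.488187 = 2.233042

H = 2.233 bits/symbol


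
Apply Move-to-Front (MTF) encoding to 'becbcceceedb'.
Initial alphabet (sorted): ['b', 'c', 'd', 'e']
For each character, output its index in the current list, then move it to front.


MTF encoding:
'b': index 0 in ['b', 'c', 'd', 'e'] -> ['b', 'c', 'd', 'e']
'e': index 3 in ['b', 'c', 'd', 'e'] -> ['e', 'b', 'c', 'd']
'c': index 2 in ['e', 'b', 'c', 'd'] -> ['c', 'e', 'b', 'd']
'b': index 2 in ['c', 'e', 'b', 'd'] -> ['b', 'c', 'e', 'd']
'c': index 1 in ['b', 'c', 'e', 'd'] -> ['c', 'b', 'e', 'd']
'c': index 0 in ['c', 'b', 'e', 'd'] -> ['c', 'b', 'e', 'd']
'e': index 2 in ['c', 'b', 'e', 'd'] -> ['e', 'c', 'b', 'd']
'c': index 1 in ['e', 'c', 'b', 'd'] -> ['c', 'e', 'b', 'd']
'e': index 1 in ['c', 'e', 'b', 'd'] -> ['e', 'c', 'b', 'd']
'e': index 0 in ['e', 'c', 'b', 'd'] -> ['e', 'c', 'b', 'd']
'd': index 3 in ['e', 'c', 'b', 'd'] -> ['d', 'e', 'c', 'b']
'b': index 3 in ['d', 'e', 'c', 'b'] -> ['b', 'd', 'e', 'c']


Output: [0, 3, 2, 2, 1, 0, 2, 1, 1, 0, 3, 3]


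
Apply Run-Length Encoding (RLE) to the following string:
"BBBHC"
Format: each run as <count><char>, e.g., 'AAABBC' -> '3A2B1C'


Scanning runs left to right:
  i=0: run of 'B' x 3 -> '3B'
  i=3: run of 'H' x 1 -> '1H'
  i=4: run of 'C' x 1 -> '1C'

RLE = 3B1H1C


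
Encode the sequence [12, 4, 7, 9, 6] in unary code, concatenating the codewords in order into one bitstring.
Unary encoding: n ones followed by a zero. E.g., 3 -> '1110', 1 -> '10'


Encode each number as n ones followed by a terminating 0:
  12 -> 1111111111110 (13 bits)
  4 -> 11110 (5 bits)
  7 -> 11111110 (8 bits)
  9 -> 1111111110 (10 bits)
  6 -> 1111110 (7 bits)
Total length = 13 + 5 + 8 + 10 + 7 = 43 bits.

Unary([12, 4, 7, 9, 6]) = 1111111111110111101111111011111111101111110 (43 bits)


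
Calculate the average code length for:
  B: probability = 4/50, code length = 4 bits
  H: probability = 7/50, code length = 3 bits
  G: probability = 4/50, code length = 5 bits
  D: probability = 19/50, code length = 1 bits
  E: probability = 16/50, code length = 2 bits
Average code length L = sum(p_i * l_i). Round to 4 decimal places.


Weighted contributions p_i * l_i:
  B: (4/50) * 4 = 16/50
  H: (7/50) * 3 = 21/50
  G: (4/50) * 5 = 20/50
  D: (19/50) * 1 = 19/50
  E: (16/50) * 2 = 32/50
Sum = (16 + 21 + 20 + 19 + 32)/50 = 108/50

L = 108/50 = 2.1600 bits/symbol


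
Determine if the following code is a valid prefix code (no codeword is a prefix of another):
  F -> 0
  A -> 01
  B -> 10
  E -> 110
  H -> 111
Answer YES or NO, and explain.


Checking each pair (does one codeword prefix another?):
  F='0' vs A='01': prefix -- VIOLATION

NO -- this is NOT a valid prefix code. F (0) is a prefix of A (01).


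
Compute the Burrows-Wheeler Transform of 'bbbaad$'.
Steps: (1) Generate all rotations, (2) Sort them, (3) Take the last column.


Rotations (sorted):
  0: $bbbaad -> last char: d
  1: aad$bbb -> last char: b
  2: ad$bbba -> last char: a
  3: baad$bb -> last char: b
  4: bbaad$b -> last char: b
  5: bbbaad$ -> last char: $
  6: d$bbbaa -> last char: a


BWT = dbabb$a


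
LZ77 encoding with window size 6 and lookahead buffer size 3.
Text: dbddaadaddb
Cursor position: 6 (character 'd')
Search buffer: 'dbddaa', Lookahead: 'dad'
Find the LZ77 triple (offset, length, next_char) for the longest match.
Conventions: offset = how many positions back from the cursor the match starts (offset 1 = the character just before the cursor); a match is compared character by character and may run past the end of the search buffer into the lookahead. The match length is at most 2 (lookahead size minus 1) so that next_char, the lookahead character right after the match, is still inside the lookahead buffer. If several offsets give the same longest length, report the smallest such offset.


Try each offset into the search buffer:
  offset=1 (pos 5, char 'a'): match length 0
  offset=2 (pos 4, char 'a'): match length 0
  offset=3 (pos 3, char 'd'): match length 2
  offset=4 (pos 2, char 'd'): match length 1
  offset=5 (pos 1, char 'b'): match length 0
  offset=6 (pos 0, char 'd'): match length 1
Longest match has length 2 at offset 3.
next_char = character at position 6 + 2 = 8 -> 'd'

Best match: offset=3, length=2 (matching 'da' starting at position 3)
LZ77 triple: (3, 2, 'd')


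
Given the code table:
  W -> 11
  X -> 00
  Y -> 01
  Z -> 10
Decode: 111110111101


Decoding:
11 -> W
11 -> W
10 -> Z
11 -> W
11 -> W
01 -> Y


Result: WWZWWY


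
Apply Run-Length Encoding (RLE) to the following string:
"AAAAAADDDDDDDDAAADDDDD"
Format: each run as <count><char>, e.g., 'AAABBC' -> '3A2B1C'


Scanning runs left to right:
  i=0: run of 'A' x 6 -> '6A'
  i=6: run of 'D' x 8 -> '8D'
  i=14: run of 'A' x 3 -> '3A'
  i=17: run of 'D' x 5 -> '5D'

RLE = 6A8D3A5D


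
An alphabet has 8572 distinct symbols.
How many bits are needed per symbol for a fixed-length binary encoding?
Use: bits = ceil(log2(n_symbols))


log2(8572) = 13.0654
Bracket: 2^13 = 8192 < 8572 <= 2^14 = 16384
So ceil(log2(8572)) = 14

bits = ceil(log2(8572)) = ceil(13.0654) = 14 bits


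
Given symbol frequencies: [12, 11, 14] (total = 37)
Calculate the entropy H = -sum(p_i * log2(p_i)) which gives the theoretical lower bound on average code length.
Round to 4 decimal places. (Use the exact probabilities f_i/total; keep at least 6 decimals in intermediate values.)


Per-symbol terms -p_i * log2(p_i) with p_i = f_i/37:
  p = 12/37 = 0.324324: log2(p) = -1.624491, -p*log2(p) = 0.526862
  p = 11/37 = 0.297297: log2(p) = -1.750022, -p*log2(p) = 0.520277
  p = 14/37 = 0.378378: log2(p) = -1.402098, -p*log2(p) = 0.530524
H = 0.526862 + 0.520277 + 0.530524 = 1.577663

H = 1.5777 bits/symbol


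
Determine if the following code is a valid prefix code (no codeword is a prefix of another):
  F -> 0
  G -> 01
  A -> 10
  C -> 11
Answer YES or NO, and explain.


Checking each pair (does one codeword prefix another?):
  F='0' vs G='01': prefix -- VIOLATION

NO -- this is NOT a valid prefix code. F (0) is a prefix of G (01).


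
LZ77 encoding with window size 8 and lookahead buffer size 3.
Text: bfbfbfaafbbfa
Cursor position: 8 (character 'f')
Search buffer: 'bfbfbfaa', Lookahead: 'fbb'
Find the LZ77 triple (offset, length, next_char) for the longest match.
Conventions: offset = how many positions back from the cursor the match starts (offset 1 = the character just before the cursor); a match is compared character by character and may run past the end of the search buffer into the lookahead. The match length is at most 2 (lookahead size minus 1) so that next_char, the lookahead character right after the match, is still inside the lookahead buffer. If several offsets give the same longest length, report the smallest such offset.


Try each offset into the search buffer:
  offset=1 (pos 7, char 'a'): match length 0
  offset=2 (pos 6, char 'a'): match length 0
  offset=3 (pos 5, char 'f'): match length 1
  offset=4 (pos 4, char 'b'): match length 0
  offset=5 (pos 3, char 'f'): match length 2
  offset=6 (pos 2, char 'b'): match length 0
  offset=7 (pos 1, char 'f'): match length 2
  offset=8 (pos 0, char 'b'): match length 0
Longest match has length 2, found at offsets 5, 7; take the smallest, offset 5.
next_char = character at position 8 + 2 = 10 -> 'b'

Best match: offset=5, length=2 (matching 'fb' starting at position 3)
LZ77 triple: (5, 2, 'b')


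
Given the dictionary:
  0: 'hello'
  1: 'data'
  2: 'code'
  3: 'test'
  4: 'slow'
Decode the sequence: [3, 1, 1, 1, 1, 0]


Look up each index in the dictionary:
  3 -> 'test'
  1 -> 'data'
  1 -> 'data'
  1 -> 'data'
  1 -> 'data'
  0 -> 'hello'

Decoded: "test data data data data hello"


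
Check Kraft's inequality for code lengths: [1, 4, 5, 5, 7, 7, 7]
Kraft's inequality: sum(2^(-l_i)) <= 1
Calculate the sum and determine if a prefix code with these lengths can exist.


Sum = 2^(-1) + 2^(-4) + 2^(-5) + 2^(-5) + 2^(-7) + 2^(-7) + 2^(-7)
    = 0.5 + 0.0625 + 0.03125 + 0.03125 + 0.0078125 + 0.0078125 + 0.0078125
    = 83/128 = 0.6484375
Since 0.6484375 <= 1, Kraft's inequality IS satisfied.
A prefix code with these lengths CAN exist.

Kraft sum = 0.6484375. Satisfied.


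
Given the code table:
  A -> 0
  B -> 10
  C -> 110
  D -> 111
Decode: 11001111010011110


Decoding:
110 -> C
0 -> A
111 -> D
10 -> B
10 -> B
0 -> A
111 -> D
10 -> B


Result: CADBBADB


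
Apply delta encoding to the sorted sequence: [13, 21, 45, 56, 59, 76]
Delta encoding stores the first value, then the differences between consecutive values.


First value: 13
Deltas:
  21 - 13 = 8
  45 - 21 = 24
  56 - 45 = 11
  59 - 56 = 3
  76 - 59 = 17


Delta encoded: [13, 8, 24, 11, 3, 17]
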